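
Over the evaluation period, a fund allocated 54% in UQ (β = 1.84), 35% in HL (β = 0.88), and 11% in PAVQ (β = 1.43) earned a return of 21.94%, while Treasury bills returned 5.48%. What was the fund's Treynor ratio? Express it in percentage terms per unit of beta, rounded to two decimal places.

β_P = 0.54×1.84 + 0.35×0.88 + 0.11×1.43 = 1.4589
Treynor = (R_P − R_f) / β_P = (21.94% − 5.48%) / 1.4589 = 16.46% / 1.4589 = 11.28%

11.28%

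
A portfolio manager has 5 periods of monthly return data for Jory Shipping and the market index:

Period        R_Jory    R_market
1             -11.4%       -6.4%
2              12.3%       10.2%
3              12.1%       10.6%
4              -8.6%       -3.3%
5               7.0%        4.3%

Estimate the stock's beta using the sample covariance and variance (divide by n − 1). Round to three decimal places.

1.463

Mean R_i = (-11.4 + 12.3 + 12.1 − 8.6 + 7.0) / 5 = 2.2800%
Mean R_m = (-6.4 + 10.2 + 10.6 − 3.3 + 4.3) / 5 = 3.0800%
Σ(R_i − R̄_i)(R_m − R̄_m) = 350.0480  ⇒  Cov = 350.0480 / 4 = 87.5120
Σ(R_m − R̄_m)² = 239.3080  ⇒  Var(R_m) = 239.3080 / 4 = 59.8270
β = Cov / Var(R_m) = 87.5120 / 59.8270 = 1.4628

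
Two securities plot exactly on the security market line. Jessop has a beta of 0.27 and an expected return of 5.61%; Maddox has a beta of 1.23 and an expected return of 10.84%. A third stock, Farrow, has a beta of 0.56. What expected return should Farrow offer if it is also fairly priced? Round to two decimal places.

7.19%

MRP (SML slope) = (10.84% − 5.61%) / (1.23 − 0.27) = 5.23% / 0.96 = 5.4479%
R_f (intercept) = 5.61% − 0.27 × 5.4479% = 4.1391%
E(R_Farrow) = R_f + β × MRP = 4.1391% + 0.56 × 5.4479% = 7.19%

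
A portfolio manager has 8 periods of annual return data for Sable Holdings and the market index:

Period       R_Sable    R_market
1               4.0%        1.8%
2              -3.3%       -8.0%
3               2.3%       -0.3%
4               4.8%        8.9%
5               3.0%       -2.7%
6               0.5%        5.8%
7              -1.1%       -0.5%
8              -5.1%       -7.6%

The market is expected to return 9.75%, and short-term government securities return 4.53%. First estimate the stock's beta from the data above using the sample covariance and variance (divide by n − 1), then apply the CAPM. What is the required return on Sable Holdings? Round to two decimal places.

Mean R_i = (4.0 − 3.3 + 2.3 + 4.8 + 3.0 + 0.5 − 1.1 − 5.1) / 8 = 0.6375%
Mean R_m = (1.8 − 8.0 − 0.3 + 8.9 − 2.7 + 5.8 − 0.5 − 7.6) / 8 = -0.3250%
Σ(R_i − R̄_i)(R_m − R̄_m) = 111.3975  ⇒  Cov = 111.3975 / 7 = 15.9139
Σ(R_m − R̄_m)² = 244.6350  ⇒  Var(R_m) = 244.6350 / 7 = 34.9479
β = Cov / Var(R_m) = 15.9139 / 34.9479 = 0.4554
MRP = 9.75% − 4.53% = 5.22%
E(R) = R_f + β × MRP = 4.53% + 0.4554 × 5.22% = 6.91%

6.91%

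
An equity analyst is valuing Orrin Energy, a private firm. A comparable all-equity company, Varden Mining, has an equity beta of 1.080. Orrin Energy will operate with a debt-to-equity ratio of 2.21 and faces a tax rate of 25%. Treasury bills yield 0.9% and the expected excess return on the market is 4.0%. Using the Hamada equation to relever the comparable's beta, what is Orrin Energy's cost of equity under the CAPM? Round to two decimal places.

12.38%

β_L = β_U × [1 + (1 − t)(D/E)] = 1.080 × [1 + (1 − 0.25) × 2.21]
    = 1.080 × [1 + 0.75 × 2.21] = 1.080 × 2.6575 = 2.8701
E(R) = R_f + β_L × MRP = 0.9% + 2.8701 × 4.0% = 12.38%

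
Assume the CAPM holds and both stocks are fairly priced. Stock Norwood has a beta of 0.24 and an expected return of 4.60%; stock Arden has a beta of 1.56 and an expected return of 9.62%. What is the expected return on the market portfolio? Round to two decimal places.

7.49%

Both satisfy E(R) = R_f + β·MRP, so the slope of the SML is
MRP = (9.62% − 4.60%) / (1.56 − 0.24) = 5.02% / 1.32 = 3.8030%
R_f = E(R_Norwood) − β_Norwood·MRP = 4.60% − 0.24 × 3.8030% = 3.6873%
E(R_m) = R_f + MRP = 3.6873% + 3.8030% = 7.49%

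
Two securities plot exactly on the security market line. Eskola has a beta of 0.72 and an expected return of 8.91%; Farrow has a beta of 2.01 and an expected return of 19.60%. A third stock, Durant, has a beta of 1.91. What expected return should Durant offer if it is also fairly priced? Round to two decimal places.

18.77%

MRP (SML slope) = (19.60% − 8.91%) / (2.01 − 0.72) = 10.69% / 1.29 = 8.2868%
R_f (intercept) = 8.91% − 0.72 × 8.2868% = 2.9435%
E(R_Durant) = R_f + β × MRP = 2.9435% + 1.91 × 8.2868% = 18.77%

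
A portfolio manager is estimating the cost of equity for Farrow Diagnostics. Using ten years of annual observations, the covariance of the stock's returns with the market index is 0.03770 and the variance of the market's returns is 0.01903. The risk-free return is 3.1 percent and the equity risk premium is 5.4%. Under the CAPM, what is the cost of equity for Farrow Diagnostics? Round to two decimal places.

13.80%

β = Cov(R_i, R_m) / Var(R_m) = 0.03770 / 0.01903 = 1.9811
E(R) = R_f + β × MRP = 3.1% + 1.9811 × 5.4% = 13.80%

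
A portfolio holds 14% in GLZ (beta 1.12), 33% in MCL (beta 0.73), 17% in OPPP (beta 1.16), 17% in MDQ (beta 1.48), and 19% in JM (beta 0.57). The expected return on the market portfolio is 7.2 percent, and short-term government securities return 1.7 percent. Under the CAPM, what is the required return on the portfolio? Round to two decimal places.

6.95%

β_P = Σ w_i β_i = 0.14×1.12 + 0.33×0.73 + 0.17×1.16 + 0.17×1.48 + 0.19×0.57 = 0.9548
MRP = 7.2% − 1.7% = 5.50%
E(R_P) = R_f + β_P × MRP = 1.7% + 0.9548 × 5.5% = 6.95%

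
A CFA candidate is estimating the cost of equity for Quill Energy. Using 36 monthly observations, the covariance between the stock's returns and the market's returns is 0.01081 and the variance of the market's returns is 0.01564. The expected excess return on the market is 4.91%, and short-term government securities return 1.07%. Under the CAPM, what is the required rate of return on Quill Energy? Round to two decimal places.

4.46%

β = Cov(R_i, R_m) / Var(R_m) = 0.01081 / 0.01564 = 0.6912
E(R) = R_f + β × MRP = 1.07% + 0.6912 × 4.91% = 4.46%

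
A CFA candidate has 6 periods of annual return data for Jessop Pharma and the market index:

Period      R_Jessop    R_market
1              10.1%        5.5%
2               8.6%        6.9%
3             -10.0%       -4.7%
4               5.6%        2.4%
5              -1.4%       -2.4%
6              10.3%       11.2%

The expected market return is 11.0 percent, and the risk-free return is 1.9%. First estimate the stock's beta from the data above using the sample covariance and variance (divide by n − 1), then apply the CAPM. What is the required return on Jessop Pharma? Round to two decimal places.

13.24%

Mean R_i = (10.1 + 8.6 − 10.0 + 5.6 − 1.4 + 10.3) / 6 = 3.8667%
Mean R_m = (5.5 + 6.9 − 4.7 + 2.4 − 2.4 + 11.2) / 6 = 3.1500%
Σ(R_i − R̄_i)(R_m − R̄_m) = 220.9700  ⇒  Cov = 220.9700 / 5 = 44.1940
Σ(R_m − R̄_m)² = 177.3750  ⇒  Var(R_m) = 177.3750 / 5 = 35.4750
β = Cov / Var(R_m) = 44.1940 / 35.4750 = 1.2458
MRP = 11.0% − 1.9% = 9.10%
E(R) = R_f + β × MRP = 1.9% + 1.2458 × 9.1% = 13.24%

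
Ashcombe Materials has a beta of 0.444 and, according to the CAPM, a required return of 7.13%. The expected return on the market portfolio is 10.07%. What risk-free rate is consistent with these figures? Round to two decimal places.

E(R) = R_f + β(E(R_m) − R_f) = R_f(1 − β) + β·E(R_m)
7.13% = R_f × (1 − 0.444) + 0.444 × 10.07%
7.13% = R_f × 0.556 + 4.47108%
R_f = (7.13% − 4.47108%) / 0.556 = 4.78%

4.78%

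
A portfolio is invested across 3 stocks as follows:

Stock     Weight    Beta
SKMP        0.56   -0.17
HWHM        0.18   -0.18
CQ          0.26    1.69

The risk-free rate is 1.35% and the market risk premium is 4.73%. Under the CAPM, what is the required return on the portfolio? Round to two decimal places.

2.82%

β_P = Σ w_i β_i = 0.56×-0.17 + 0.18×-0.18 + 0.26×1.69 = 0.3118
E(R_P) = R_f + β_P × MRP = 1.35% + 0.3118 × 4.73% = 2.82%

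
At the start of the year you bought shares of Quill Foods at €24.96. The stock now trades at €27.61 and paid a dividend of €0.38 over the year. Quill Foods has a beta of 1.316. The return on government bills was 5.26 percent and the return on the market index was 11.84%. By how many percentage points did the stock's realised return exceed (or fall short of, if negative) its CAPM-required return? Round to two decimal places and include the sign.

-1.78%

Realised HPR = (P1 + D1 − P0) / P0 = (27.61 + 0.38 − 24.96) / 24.96 = 3.03 / 24.96 = 12.1394%
MRP = 11.84% − 5.26% = 6.58%
CAPM required = R_f + β·MRP = 5.26% + 1.316 × 6.58% = 13.91928%
α = realised − required = 12.1394% − 13.91928% = -1.78%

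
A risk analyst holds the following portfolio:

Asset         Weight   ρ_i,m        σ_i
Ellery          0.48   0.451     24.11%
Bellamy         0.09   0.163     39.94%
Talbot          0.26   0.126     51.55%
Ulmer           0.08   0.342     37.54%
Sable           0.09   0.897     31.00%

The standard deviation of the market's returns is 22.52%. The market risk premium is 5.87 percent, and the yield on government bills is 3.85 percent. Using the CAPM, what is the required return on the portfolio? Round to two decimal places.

6.72%

β_Ellery = 0.451 × 24.11% / 22.52% = 0.4828
β_Bellamy = 0.163 × 39.94% / 22.52% = 0.2891
β_Talbot = 0.126 × 51.55% / 22.52% = 0.2884
β_Ulmer = 0.342 × 37.54% / 22.52% = 0.5701
β_Sable = 0.897 × 31.00% / 22.52% = 1.2348
β_P = Σ w_i β_i = 0.48×0.4828 + 0.09×0.2891 + 0.26×0.2884 + 0.08×0.5701 + 0.09×1.2348 = 0.4895
E(R_P) = R_f + β_P × MRP = 3.85% + 0.4895 × 5.87% = 6.72%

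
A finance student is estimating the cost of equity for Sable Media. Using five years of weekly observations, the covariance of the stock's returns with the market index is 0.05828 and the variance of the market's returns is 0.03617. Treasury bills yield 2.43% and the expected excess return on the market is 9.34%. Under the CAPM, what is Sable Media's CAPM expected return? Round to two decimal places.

17.48%

β = Cov(R_i, R_m) / Var(R_m) = 0.05828 / 0.03617 = 1.6113
E(R) = R_f + β × MRP = 2.43% + 1.6113 × 9.34% = 17.48%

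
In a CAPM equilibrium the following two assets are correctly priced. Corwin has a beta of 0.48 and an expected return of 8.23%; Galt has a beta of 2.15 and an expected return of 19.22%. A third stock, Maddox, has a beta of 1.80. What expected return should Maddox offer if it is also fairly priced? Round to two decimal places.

16.92%

MRP (SML slope) = (19.22% − 8.23%) / (2.15 − 0.48) = 10.99% / 1.67 = 6.5808%
R_f (intercept) = 8.23% − 0.48 × 6.5808% = 5.0712%
E(R_Maddox) = R_f + β × MRP = 5.0712% + 1.80 × 6.5808% = 16.92%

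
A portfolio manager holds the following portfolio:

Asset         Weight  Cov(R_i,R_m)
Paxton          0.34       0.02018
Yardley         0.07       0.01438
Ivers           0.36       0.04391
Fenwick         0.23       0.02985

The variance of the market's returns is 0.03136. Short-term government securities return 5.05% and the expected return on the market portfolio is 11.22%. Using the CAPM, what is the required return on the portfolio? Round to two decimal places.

11.06%

β_Paxton = 0.02018 / 0.03136 = 0.6435
β_Yardley = 0.01438 / 0.03136 = 0.4585
β_Ivers = 0.04391 / 0.03136 = 1.4002
β_Fenwick = 0.02985 / 0.03136 = 0.9518
β_P = Σ w_i β_i = 0.34×0.6435 + 0.07×0.4585 + 0.36×1.4002 + 0.23×0.9518 = 0.9739
MRP = 11.22% − 5.05% = 6.17%
E(R_P) = R_f + β_P × MRP = 5.05% + 0.9739 × 6.17% = 11.06%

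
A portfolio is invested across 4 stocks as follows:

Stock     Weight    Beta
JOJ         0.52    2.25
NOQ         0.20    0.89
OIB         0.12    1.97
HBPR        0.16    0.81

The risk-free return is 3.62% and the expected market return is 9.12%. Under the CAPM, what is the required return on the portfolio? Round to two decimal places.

13.05%

β_P = Σ w_i β_i = 0.52×2.25 + 0.20×0.89 + 0.12×1.97 + 0.16×0.81 = 1.7140
MRP = 9.12% − 3.62% = 5.50%
E(R_P) = R_f + β_P × MRP = 3.62% + 1.7140 × 5.50% = 13.05%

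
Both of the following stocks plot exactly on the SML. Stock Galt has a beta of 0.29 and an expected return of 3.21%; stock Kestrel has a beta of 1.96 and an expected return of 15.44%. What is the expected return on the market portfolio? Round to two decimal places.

Both satisfy E(R) = R_f + β·MRP, so the slope of the SML is
MRP = (15.44% − 3.21%) / (1.96 − 0.29) = 12.23% / 1.67 = 7.3234%
R_f = E(R_Galt) − β_Galt·MRP = 3.21% − 0.29 × 7.3234% = 1.0862%
E(R_m) = R_f + MRP = 1.0862% + 7.3234% = 8.41%

8.41%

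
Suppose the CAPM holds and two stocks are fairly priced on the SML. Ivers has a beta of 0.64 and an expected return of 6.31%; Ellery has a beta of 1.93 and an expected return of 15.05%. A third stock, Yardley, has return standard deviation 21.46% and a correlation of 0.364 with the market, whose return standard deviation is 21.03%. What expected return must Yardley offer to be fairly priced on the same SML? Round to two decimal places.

MRP = (15.05% − 6.31%) / (1.93 − 0.64) = 6.7752%
R_f = 6.31% − 0.64 × 6.7752% = 1.9739%
β_Yardley = ρ·σ_i/σ_m = 0.364 × 21.46 / 21.03 = 0.3714
E(R_Yardley) = R_f + β × MRP = 1.9739% + 0.3714 × 6.7752% = 4.49%

4.49%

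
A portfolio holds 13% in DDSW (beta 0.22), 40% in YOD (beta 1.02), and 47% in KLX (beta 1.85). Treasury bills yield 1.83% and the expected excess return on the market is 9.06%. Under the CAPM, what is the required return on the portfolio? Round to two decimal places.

13.66%

β_P = Σ w_i β_i = 0.13×0.22 + 0.40×1.02 + 0.47×1.85 = 1.3061
E(R_P) = R_f + β_P × MRP = 1.83% + 1.3061 × 9.06% = 13.66%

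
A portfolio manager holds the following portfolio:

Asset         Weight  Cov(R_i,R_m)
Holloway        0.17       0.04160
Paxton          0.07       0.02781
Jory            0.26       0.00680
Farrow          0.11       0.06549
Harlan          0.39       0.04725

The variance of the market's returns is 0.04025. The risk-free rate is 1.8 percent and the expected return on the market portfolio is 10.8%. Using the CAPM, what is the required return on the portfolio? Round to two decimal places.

9.94%

β_Holloway = 0.04160 / 0.04025 = 1.0335
β_Paxton = 0.02781 / 0.04025 = 0.6909
β_Jory = 0.00680 / 0.04025 = 0.1689
β_Farrow = 0.06549 / 0.04025 = 1.6271
β_Harlan = 0.04725 / 0.04025 = 1.1739
β_P = Σ w_i β_i = 0.17×1.0335 + 0.07×0.6909 + 0.26×0.1689 + 0.11×1.6271 + 0.39×1.1739 = 0.9048
MRP = 10.8% − 1.8% = 9.00%
E(R_P) = R_f + β_P × MRP = 1.8% + 0.9048 × 9.0% = 9.94%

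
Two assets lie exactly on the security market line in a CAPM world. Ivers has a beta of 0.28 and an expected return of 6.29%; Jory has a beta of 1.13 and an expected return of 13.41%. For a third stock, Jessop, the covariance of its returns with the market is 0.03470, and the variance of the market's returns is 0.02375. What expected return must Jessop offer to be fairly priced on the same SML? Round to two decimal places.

MRP = (13.41% − 6.29%) / (1.13 − 0.28) = 8.3765%
R_f = 6.29% − 0.28 × 8.3765% = 3.9446%
β_Jessop = Cov / Var(R_m) = 0.03470 / 0.02375 = 1.4611
E(R_Jessop) = R_f + β × MRP = 3.9446% + 1.4611 × 8.3765% = 16.18%

16.18%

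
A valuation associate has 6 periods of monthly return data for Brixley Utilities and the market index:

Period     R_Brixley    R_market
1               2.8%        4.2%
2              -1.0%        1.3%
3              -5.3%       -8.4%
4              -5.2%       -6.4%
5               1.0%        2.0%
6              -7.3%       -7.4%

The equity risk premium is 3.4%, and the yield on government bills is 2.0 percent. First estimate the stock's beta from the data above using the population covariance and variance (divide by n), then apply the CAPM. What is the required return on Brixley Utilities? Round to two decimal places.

Mean R_i = (2.8 − 1.0 − 5.3 − 5.2 + 1.0 − 7.3) / 6 = -2.5000%
Mean R_m = (4.2 + 1.3 − 8.4 − 6.4 + 2.0 − 7.4) / 6 = -2.4500%
Σ(R_i − R̄_i)(R_m − R̄_m) = 107.5300  ⇒  Cov = 107.5300 / 6 = 17.9217
Σ(R_m − R̄_m)² = 153.5950  ⇒  Var(R_m) = 153.5950 / 6 = 25.5992
β = Cov / Var(R_m) = 17.9217 / 25.5992 = 0.7001
E(R) = R_f + β × MRP = 2.0% + 0.7001 × 3.4% = 4.38%

4.38%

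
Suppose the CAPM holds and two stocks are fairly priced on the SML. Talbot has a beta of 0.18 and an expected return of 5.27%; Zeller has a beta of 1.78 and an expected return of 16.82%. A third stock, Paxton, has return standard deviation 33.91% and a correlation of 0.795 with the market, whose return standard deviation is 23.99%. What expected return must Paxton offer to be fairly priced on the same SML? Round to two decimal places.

MRP = (16.82% − 5.27%) / (1.78 − 0.18) = 7.2188%
R_f = 5.27% − 0.18 × 7.2188% = 3.9706%
β_Paxton = ρ·σ_i/σ_m = 0.795 × 33.91 / 23.99 = 1.1237
E(R_Paxton) = R_f + β × MRP = 3.9706% + 1.1237 × 7.2188% = 12.08%

12.08%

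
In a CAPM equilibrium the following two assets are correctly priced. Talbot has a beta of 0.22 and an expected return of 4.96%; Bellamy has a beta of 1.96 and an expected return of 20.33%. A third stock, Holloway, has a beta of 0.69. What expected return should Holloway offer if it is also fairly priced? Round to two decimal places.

MRP (SML slope) = (20.33% − 4.96%) / (1.96 − 0.22) = 15.37% / 1.74 = 8.8333%
R_f (intercept) = 4.96% − 0.22 × 8.8333% = 3.0167%
E(R_Holloway) = R_f + β × MRP = 3.0167% + 0.69 × 8.8333% = 9.11%

9.11%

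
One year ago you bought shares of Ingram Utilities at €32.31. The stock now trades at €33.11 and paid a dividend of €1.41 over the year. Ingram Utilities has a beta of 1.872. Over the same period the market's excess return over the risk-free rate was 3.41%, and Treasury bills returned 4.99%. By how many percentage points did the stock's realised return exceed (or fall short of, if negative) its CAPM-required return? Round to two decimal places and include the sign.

Realised HPR = (P1 + D1 − P0) / P0 = (33.11 + 1.41 − 32.31) / 32.31 = 2.21 / 32.31 = 6.8400%
CAPM required = R_f + β·MRP = 4.99% + 1.872 × 3.41% = 11.37352%
α = realised − required = 6.8400% − 11.37352% = -4.53%

-4.53%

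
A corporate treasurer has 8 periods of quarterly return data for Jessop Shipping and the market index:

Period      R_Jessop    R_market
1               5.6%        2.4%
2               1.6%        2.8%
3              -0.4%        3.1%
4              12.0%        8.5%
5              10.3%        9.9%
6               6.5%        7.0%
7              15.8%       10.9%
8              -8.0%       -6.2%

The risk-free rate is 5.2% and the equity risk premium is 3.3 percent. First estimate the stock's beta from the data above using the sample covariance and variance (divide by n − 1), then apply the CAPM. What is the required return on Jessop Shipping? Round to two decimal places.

9.48%

Mean R_i = (5.6 + 1.6 − 0.4 + 12.0 + 10.3 + 6.5 + 15.8 − 8.0) / 8 = 5.4250%
Mean R_m = (2.4 + 2.8 + 3.1 + 8.5 + 9.9 + 7.0 + 10.9 − 6.2) / 8 = 4.8000%
Σ(R_i − R̄_i)(R_m − R̄_m) = 279.6500  ⇒  Cov = 279.6500 / 7 = 39.9500
Σ(R_m − R̄_m)² = 215.4000  ⇒  Var(R_m) = 215.4000 / 7 = 30.7714
β = Cov / Var(R_m) = 39.9500 / 30.7714 = 1.2983
E(R) = R_f + β × MRP = 5.2% + 1.2983 × 3.3% = 9.48%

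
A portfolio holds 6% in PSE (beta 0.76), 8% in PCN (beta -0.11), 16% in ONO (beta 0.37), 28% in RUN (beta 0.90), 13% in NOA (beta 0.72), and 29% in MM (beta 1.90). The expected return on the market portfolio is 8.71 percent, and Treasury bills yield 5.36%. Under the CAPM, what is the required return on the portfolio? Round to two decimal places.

β_P = Σ w_i β_i = 0.06×0.76 + 0.08×-0.11 + 0.16×0.37 + 0.28×0.90 + 0.13×0.72 + 0.29×1.90 = 0.9926
MRP = 8.71% − 5.36% = 3.35%
E(R_P) = R_f + β_P × MRP = 5.36% + 0.9926 × 3.35% = 8.69%

8.69%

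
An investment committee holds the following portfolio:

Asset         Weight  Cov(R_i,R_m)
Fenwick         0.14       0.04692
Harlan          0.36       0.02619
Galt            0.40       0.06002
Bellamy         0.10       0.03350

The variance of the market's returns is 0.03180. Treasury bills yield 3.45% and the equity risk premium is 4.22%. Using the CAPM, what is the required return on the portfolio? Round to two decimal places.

β_Fenwick = 0.04692 / 0.03180 = 1.4755
β_Harlan = 0.02619 / 0.03180 = 0.8236
β_Galt = 0.06002 / 0.03180 = 1.8874
β_Bellamy = 0.03350 / 0.03180 = 1.0535
β_P = Σ w_i β_i = 0.14×1.4755 + 0.36×0.8236 + 0.40×1.8874 + 0.10×1.0535 = 1.3634
E(R_P) = R_f + β_P × MRP = 3.45% + 1.3634 × 4.22% = 9.20%

9.20%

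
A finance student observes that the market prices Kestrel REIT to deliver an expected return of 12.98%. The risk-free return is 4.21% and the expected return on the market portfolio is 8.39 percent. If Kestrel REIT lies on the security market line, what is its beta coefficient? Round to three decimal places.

2.098

MRP = 8.39% − 4.21% = 4.18%
β = (E(R) − R_f) / MRP = (12.98% − 4.21%) / 4.18% = 8.77% / 4.18% = 2.098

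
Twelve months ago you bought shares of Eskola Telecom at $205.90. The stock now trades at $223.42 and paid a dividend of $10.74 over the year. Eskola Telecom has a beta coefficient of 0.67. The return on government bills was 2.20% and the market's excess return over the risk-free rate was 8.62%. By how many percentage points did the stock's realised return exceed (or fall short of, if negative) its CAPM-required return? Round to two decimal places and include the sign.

Realised HPR = (P1 + D1 − P0) / P0 = (223.42 + 10.74 − 205.90) / 205.90 = 28.26 / 205.90 = 13.7251%
CAPM required = R_f + β·MRP = 2.20% + 0.67 × 8.62% = 7.9754%
α = realised − required = 13.7251% − 7.9754% = +5.75%

+5.75%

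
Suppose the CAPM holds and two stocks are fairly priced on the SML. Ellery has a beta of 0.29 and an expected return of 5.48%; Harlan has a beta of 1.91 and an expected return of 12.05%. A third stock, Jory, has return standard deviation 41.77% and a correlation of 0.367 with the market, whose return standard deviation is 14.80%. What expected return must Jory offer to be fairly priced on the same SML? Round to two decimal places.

8.50%

MRP = (12.05% − 5.48%) / (1.91 − 0.29) = 4.0556%
R_f = 5.48% − 0.29 × 4.0556% = 4.3039%
β_Jory = ρ·σ_i/σ_m = 0.367 × 41.77 / 14.80 = 1.0358
E(R_Jory) = R_f + β × MRP = 4.3039% + 1.0358 × 4.0556% = 8.50%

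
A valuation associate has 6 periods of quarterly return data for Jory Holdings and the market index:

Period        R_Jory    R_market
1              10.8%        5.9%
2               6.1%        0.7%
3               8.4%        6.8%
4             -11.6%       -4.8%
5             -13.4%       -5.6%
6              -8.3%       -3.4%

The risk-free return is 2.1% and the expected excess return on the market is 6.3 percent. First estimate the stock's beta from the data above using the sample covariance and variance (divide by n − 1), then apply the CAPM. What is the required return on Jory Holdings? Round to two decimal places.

Mean R_i = (10.8 + 6.1 + 8.4 − 11.6 − 13.4 − 8.3) / 6 = -1.3333%
Mean R_m = (5.9 + 0.7 + 6.8 − 4.8 − 5.6 − 3.4) / 6 = -0.0667%
Σ(R_i − R̄_i)(R_m − R̄_m) = 283.5167  ⇒  Cov = 283.5167 / 5 = 56.7033
Σ(R_m − R̄_m)² = 147.4733  ⇒  Var(R_m) = 147.4733 / 5 = 29.4947
β = Cov / Var(R_m) = 56.7033 / 29.4947 = 1.9225
E(R) = R_f + β × MRP = 2.1% + 1.9225 × 6.3% = 14.21%

14.21%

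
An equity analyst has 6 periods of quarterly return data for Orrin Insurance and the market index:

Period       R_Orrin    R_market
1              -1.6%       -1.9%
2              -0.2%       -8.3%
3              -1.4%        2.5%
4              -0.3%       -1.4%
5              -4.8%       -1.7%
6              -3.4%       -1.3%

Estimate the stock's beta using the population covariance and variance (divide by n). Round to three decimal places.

-0.154

Mean R_i = (-1.6 − 0.2 − 1.4 − 0.3 − 4.8 − 3.4) / 6 = -1.9500%
Mean R_m = (-1.9 − 8.3 + 2.5 − 1.4 − 1.7 − 1.3) / 6 = -2.0167%
Σ(R_i − R̄_i)(R_m − R̄_m) = -9.3950  ⇒  Cov = -9.3950 / 6 = -1.5658
Σ(R_m − R̄_m)² = 60.8883  ⇒  Var(R_m) = 60.8883 / 6 = 10.1481
β = Cov / Var(R_m) = -1.5658 / 10.1481 = -0.1543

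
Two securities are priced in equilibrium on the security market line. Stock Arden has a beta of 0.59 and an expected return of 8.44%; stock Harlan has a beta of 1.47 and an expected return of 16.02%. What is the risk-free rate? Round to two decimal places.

3.36%

Both satisfy E(R) = R_f + β·MRP, so the slope of the SML is
MRP = (16.02% − 8.44%) / (1.47 − 0.59) = 7.58% / 0.88 = 8.6136%
R_f = E(R_Arden) − β_Arden·MRP = 8.44% − 0.59 × 8.6136% = 3.3580%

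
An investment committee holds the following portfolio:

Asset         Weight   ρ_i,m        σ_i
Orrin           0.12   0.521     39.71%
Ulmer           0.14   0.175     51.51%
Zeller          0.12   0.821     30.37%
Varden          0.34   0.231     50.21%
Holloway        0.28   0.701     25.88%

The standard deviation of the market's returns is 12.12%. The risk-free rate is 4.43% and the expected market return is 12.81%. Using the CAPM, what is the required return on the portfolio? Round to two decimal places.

15.33%

β_Orrin = 0.521 × 39.71% / 12.12% = 1.7070
β_Ulmer = 0.175 × 51.51% / 12.12% = 0.7438
β_Zeller = 0.821 × 30.37% / 12.12% = 2.0572
β_Varden = 0.231 × 50.21% / 12.12% = 0.9570
β_Holloway = 0.701 × 25.88% / 12.12% = 1.4969
β_P = Σ w_i β_i = 0.12×1.7070 + 0.14×0.7438 + 0.12×2.0572 + 0.34×0.9570 + 0.28×1.4969 = 1.3003
MRP = 12.81% − 4.43% = 8.38%
E(R_P) = R_f + β_P × MRP = 4.43% + 1.3003 × 8.38% = 15.33%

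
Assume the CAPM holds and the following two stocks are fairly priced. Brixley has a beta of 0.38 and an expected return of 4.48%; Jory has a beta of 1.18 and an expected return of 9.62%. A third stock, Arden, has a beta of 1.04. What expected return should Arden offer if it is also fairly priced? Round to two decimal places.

MRP (SML slope) = (9.62% − 4.48%) / (1.18 − 0.38) = 5.14% / 0.80 = 6.4250%
R_f (intercept) = 4.48% − 0.38 × 6.4250% = 2.0385%
E(R_Arden) = R_f + β × MRP = 2.0385% + 1.04 × 6.4250% = 8.72%

8.72%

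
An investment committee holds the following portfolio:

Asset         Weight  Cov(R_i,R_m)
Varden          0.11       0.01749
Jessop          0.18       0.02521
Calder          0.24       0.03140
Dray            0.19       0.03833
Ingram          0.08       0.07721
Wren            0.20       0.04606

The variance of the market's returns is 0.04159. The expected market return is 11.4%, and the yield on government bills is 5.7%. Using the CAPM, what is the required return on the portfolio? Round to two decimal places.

10.73%

β_Varden = 0.01749 / 0.04159 = 0.4205
β_Jessop = 0.02521 / 0.04159 = 0.6062
β_Calder = 0.03140 / 0.04159 = 0.7550
β_Dray = 0.03833 / 0.04159 = 0.9216
β_Ingram = 0.07721 / 0.04159 = 1.8565
β_Wren = 0.04606 / 0.04159 = 1.1075
β_P = Σ w_i β_i = 0.11×0.4205 + 0.18×0.6062 + 0.24×0.7550 + 0.19×0.9216 + 0.08×1.8565 + 0.20×1.1075 = 0.8817
MRP = 11.4% − 5.7% = 5.70%
E(R_P) = R_f + β_P × MRP = 5.7% + 0.8817 × 5.7% = 10.73%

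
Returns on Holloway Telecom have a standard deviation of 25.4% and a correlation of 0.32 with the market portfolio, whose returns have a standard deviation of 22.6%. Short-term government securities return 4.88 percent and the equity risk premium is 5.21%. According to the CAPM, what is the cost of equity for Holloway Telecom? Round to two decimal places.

β = ρ × σ_i / σ_m = 0.32 × 25.4% / 22.6% = 0.3596
E(R) = 4.88% + 0.3596 × 5.21% = 6.75%

6.75%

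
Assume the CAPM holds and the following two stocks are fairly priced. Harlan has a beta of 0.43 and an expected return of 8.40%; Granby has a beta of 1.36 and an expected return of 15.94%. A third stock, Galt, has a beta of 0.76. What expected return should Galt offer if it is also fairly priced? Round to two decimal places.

MRP (SML slope) = (15.94% − 8.40%) / (1.36 − 0.43) = 7.54% / 0.93 = 8.1075%
R_f (intercept) = 8.40% − 0.43 × 8.1075% = 4.9138%
E(R_Galt) = R_f + β × MRP = 4.9138% + 0.76 × 8.1075% = 11.08%

11.08%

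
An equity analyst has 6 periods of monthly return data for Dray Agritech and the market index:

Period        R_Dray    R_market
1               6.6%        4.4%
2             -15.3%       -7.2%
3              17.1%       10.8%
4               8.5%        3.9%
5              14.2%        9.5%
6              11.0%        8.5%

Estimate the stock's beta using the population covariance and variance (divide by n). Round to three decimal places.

Mean R_i = (6.6 − 15.3 + 17.1 + 8.5 + 14.2 + 11.0) / 6 = 7.0167%
Mean R_m = (4.4 − 7.2 + 10.8 + 3.9 + 9.5 + 8.5) / 6 = 4.9833%
Σ(R_i − R̄_i)(R_m − R̄_m) = 375.6317  ⇒  Cov = 375.6317 / 6 = 62.6053
Σ(R_m − R̄_m)² = 216.5483  ⇒  Var(R_m) = 216.5483 / 6 = 36.0914
β = Cov / Var(R_m) = 62.6053 / 36.0914 = 1.7346

1.735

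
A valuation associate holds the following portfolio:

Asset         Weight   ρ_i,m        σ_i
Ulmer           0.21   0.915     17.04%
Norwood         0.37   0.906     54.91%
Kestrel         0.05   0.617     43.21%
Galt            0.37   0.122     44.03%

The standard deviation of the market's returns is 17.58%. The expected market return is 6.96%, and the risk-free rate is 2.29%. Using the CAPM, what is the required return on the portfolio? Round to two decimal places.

β_Ulmer = 0.915 × 17.04% / 17.58% = 0.8869
β_Norwood = 0.906 × 54.91% / 17.58% = 2.8298
β_Kestrel = 0.617 × 43.21% / 17.58% = 1.5165
β_Galt = 0.122 × 44.03% / 17.58% = 0.3056
β_P = Σ w_i β_i = 0.21×0.8869 + 0.37×2.8298 + 0.05×1.5165 + 0.37×0.3056 = 1.4222
MRP = 6.96% − 2.29% = 4.67%
E(R_P) = R_f + β_P × MRP = 2.29% + 1.4222 × 4.67% = 8.93%

8.93%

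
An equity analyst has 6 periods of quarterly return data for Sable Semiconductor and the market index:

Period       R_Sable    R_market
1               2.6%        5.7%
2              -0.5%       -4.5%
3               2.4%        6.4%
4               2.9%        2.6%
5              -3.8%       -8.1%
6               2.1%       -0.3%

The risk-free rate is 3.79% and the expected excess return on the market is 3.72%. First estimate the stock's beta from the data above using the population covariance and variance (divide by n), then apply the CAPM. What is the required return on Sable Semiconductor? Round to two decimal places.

Mean R_i = (2.6 − 0.5 + 2.4 + 2.9 − 3.8 + 2.1) / 6 = 0.9500%
Mean R_m = (5.7 − 4.5 + 6.4 + 2.6 − 8.1 − 0.3) / 6 = 0.3000%
Σ(R_i − R̄_i)(R_m − R̄_m) = 68.4100  ⇒  Cov = 68.4100 / 6 = 11.4017
Σ(R_m − R̄_m)² = 165.6200  ⇒  Var(R_m) = 165.6200 / 6 = 27.6033
β = Cov / Var(R_m) = 11.4017 / 27.6033 = 0.4131
E(R) = R_f + β × MRP = 3.79% + 0.4131 × 3.72% = 5.33%

5.33%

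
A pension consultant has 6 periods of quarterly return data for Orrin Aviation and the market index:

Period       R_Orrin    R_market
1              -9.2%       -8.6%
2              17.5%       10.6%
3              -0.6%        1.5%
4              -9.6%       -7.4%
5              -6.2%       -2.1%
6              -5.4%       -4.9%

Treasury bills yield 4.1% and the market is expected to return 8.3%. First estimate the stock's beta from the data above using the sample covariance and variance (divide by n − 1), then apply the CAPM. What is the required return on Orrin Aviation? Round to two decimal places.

Mean R_i = (-9.2 + 17.5 − 0.6 − 9.6 − 6.2 − 5.4) / 6 = -2.2500%
Mean R_m = (-8.6 + 10.6 + 1.5 − 7.4 − 2.1 − 4.9) / 6 = -1.8167%
Σ(R_i − R̄_i)(R_m − R̄_m) = 349.7150  ⇒  Cov = 349.7150 / 5 = 69.9430
Σ(R_m − R̄_m)² = 251.9483  ⇒  Var(R_m) = 251.9483 / 5 = 50.3897
β = Cov / Var(R_m) = 69.9430 / 50.3897 = 1.3880
MRP = 8.3% − 4.1% = 4.20%
E(R) = R_f + β × MRP = 4.1% + 1.3880 × 4.2% = 9.93%

9.93%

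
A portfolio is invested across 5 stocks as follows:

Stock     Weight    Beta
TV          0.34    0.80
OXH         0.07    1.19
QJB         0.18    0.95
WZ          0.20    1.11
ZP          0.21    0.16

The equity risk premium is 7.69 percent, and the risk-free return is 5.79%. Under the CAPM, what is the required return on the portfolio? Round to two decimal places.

β_P = Σ w_i β_i = 0.34×0.80 + 0.07×1.19 + 0.18×0.95 + 0.20×1.11 + 0.21×0.16 = 0.7819
E(R_P) = R_f + β_P × MRP = 5.79% + 0.7819 × 7.69% = 11.80%

11.80%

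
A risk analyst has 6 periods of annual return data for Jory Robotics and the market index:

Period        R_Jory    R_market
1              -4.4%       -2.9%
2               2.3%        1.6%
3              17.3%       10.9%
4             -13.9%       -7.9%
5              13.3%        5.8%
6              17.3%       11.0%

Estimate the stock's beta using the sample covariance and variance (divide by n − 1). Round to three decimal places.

Mean R_i = (-4.4 + 2.3 + 17.3 − 13.9 + 13.3 + 17.3) / 6 = 5.3167%
Mean R_m = (-2.9 + 1.6 + 10.9 − 7.9 + 5.8 + 11.0) / 6 = 3.0833%
Σ(R_i − R̄_i)(R_m − R̄_m) = 483.9017  ⇒  Cov = 483.9017 / 5 = 96.7803
Σ(R_m − R̄_m)² = 289.7883  ⇒  Var(R_m) = 289.7883 / 5 = 57.9577
β = Cov / Var(R_m) = 96.7803 / 57.9577 = 1.6698

1.670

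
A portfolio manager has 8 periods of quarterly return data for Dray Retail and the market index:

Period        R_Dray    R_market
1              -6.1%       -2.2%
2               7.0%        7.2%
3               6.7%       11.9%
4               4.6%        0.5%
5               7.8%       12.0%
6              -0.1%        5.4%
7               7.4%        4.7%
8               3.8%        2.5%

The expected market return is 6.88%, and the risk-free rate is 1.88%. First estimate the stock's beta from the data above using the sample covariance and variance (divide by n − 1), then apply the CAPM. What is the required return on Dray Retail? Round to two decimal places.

Mean R_i = (-6.1 + 7.0 + 6.7 + 4.6 + 7.8 − 0.1 + 7.4 + 3.8) / 8 = 3.8875%
Mean R_m = (-2.2 + 7.2 + 11.9 + 0.5 + 12.0 + 5.4 + 4.7 + 2.5) / 8 = 5.2500%
Σ(R_i − R̄_i)(R_m − R̄_m) = 119.9150  ⇒  Cov = 119.9150 / 7 = 17.1307
Σ(R_m − R̄_m)² = 179.5400  ⇒  Var(R_m) = 179.5400 / 7 = 25.6486
β = Cov / Var(R_m) = 17.1307 / 25.6486 = 0.6679
MRP = 6.88% − 1.88% = 5.00%
E(R) = R_f + β × MRP = 1.88% + 0.6679 × 5.00% = 5.22%

5.22%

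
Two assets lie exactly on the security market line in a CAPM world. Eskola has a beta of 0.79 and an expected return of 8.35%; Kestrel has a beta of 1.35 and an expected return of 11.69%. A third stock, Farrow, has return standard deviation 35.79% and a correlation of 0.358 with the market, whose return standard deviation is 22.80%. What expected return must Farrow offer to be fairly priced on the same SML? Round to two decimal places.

6.99%

MRP = (11.69% − 8.35%) / (1.35 − 0.79) = 5.9643%
R_f = 8.35% − 0.79 × 5.9643% = 3.6382%
β_Farrow = ρ·σ_i/σ_m = 0.358 × 35.79 / 22.80 = 0.5620
E(R_Farrow) = R_f + β × MRP = 3.6382% + 0.5620 × 5.9643% = 6.99%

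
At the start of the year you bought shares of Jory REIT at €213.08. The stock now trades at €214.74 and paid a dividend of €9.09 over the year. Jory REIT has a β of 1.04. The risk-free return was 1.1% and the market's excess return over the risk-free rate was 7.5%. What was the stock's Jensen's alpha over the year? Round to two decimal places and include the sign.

-3.85%

Realised HPR = (P1 + D1 − P0) / P0 = (214.74 + 9.09 − 213.08) / 213.08 = 10.75 / 213.08 = 5.0451%
CAPM required = R_f + β·MRP = 1.1% + 1.04 × 7.5% = 8.9000%
α = realised − required = 5.0451% − 8.9000% = -3.85%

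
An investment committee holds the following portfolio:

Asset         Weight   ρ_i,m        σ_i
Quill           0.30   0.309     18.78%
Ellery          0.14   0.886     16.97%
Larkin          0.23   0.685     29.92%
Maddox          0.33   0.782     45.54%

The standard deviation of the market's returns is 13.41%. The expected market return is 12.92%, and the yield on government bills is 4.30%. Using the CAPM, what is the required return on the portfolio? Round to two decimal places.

β_Quill = 0.309 × 18.78% / 13.41% = 0.4327
β_Ellery = 0.886 × 16.97% / 13.41% = 1.1212
β_Larkin = 0.685 × 29.92% / 13.41% = 1.5284
β_Maddox = 0.782 × 45.54% / 13.41% = 2.6557
β_P = Σ w_i β_i = 0.30×0.4327 + 0.14×1.1212 + 0.23×1.5284 + 0.33×2.6557 = 1.5147
MRP = 12.92% − 4.30% = 8.62%
E(R_P) = R_f + β_P × MRP = 4.30% + 1.5147 × 8.62% = 17.36%

17.36%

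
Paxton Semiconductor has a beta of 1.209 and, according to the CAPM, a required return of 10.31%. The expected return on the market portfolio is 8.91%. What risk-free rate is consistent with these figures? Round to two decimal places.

2.21%

E(R) = R_f + β(E(R_m) − R_f) = R_f(1 − β) + β·E(R_m)
10.31% = R_f × (1 − 1.209) + 1.209 × 8.91%
10.31% = R_f × -0.209 + 10.77219%
R_f = (10.31% − 10.77219%) / -0.209 = 2.21%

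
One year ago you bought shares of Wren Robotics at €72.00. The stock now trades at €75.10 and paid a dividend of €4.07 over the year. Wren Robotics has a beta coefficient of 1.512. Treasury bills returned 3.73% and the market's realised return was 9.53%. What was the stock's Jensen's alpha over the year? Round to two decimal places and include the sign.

-2.54%

Realised HPR = (P1 + D1 − P0) / P0 = (75.10 + 4.07 − 72.00) / 72.00 = 7.17 / 72.00 = 9.9583%
MRP = 9.53% − 3.73% = 5.80%
CAPM required = R_f + β·MRP = 3.73% + 1.512 × 5.80% = 12.49960%
α = realised − required = 9.9583% − 12.49960% = -2.54%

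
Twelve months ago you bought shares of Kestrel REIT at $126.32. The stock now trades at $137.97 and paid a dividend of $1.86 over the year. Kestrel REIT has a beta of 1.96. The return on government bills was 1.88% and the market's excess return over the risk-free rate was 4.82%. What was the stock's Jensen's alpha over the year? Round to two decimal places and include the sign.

Realised HPR = (P1 + D1 − P0) / P0 = (137.97 + 1.86 − 126.32) / 126.32 = 13.51 / 126.32 = 10.6951%
CAPM required = R_f + β·MRP = 1.88% + 1.96 × 4.82% = 11.3272%
α = realised − required = 10.6951% − 11.3272% = -0.63%

-0.63%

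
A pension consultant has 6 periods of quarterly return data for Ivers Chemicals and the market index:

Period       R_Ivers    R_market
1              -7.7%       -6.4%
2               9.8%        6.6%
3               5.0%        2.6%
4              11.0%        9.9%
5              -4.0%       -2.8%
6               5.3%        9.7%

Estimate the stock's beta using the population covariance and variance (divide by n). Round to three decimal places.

Mean R_i = (-7.7 + 9.8 + 5.0 + 11.0 − 4.0 + 5.3) / 6 = 3.2333%
Mean R_m = (-6.4 + 6.6 + 2.6 + 9.9 − 2.8 + 9.7) / 6 = 3.2667%
Σ(R_i − R̄_i)(R_m − R̄_m) = 235.0967  ⇒  Cov = 235.0967 / 6 = 39.1828
Σ(R_m − R̄_m)² = 227.1933  ⇒  Var(R_m) = 227.1933 / 6 = 37.8656
β = Cov / Var(R_m) = 39.1828 / 37.8656 = 1.0348

1.035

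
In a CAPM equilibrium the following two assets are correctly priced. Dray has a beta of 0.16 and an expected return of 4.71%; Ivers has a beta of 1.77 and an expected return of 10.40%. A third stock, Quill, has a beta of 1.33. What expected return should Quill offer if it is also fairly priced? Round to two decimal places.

8.84%

MRP (SML slope) = (10.40% − 4.71%) / (1.77 − 0.16) = 5.69% / 1.61 = 3.5342%
R_f (intercept) = 4.71% − 0.16 × 3.5342% = 4.1445%
E(R_Quill) = R_f + β × MRP = 4.1445% + 1.33 × 3.5342% = 8.84%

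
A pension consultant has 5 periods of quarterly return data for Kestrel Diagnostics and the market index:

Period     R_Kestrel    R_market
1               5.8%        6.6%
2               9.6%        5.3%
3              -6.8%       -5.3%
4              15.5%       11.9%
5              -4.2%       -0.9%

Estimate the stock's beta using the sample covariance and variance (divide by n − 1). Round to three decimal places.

Mean R_i = (5.8 + 9.6 − 6.8 + 15.5 − 4.2) / 5 = 3.9800%
Mean R_m = (6.6 + 5.3 − 5.3 + 11.9 − 0.9) / 5 = 3.5200%
Σ(R_i − R̄_i)(R_m − R̄_m) = 243.3820  ⇒  Cov = 243.3820 / 4 = 60.8455
Σ(R_m − R̄_m)² = 180.2080  ⇒  Var(R_m) = 180.2080 / 4 = 45.0520
β = Cov / Var(R_m) = 60.8455 / 45.0520 = 1.3506

1.351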